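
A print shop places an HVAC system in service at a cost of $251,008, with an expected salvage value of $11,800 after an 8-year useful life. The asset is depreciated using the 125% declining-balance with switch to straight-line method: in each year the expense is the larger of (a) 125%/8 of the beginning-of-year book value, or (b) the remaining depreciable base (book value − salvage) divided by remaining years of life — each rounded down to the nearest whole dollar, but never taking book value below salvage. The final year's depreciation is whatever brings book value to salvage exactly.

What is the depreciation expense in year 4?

$27,795

Depreciable base = $251,008 − $11,800 = $239,208.
Year 1: DB = ⌊$251,008 × 125%/8⌋ = $39,220; SL = ⌊$239,208/8⌋ = $29,901 → take DB $39,220. Book value $211,788.
Year 2: DB = ⌊$211,788 × 125%/8⌋ = $33,091; SL = ⌊$199,988/7⌋ = $28,569 → take DB $33,091. Book value $178,697.
Year 3: DB = ⌊$178,697 × 125%/8⌋ = $27,921; SL = ⌊$166,897/6⌋ = $27,816 → take DB $27,921. Book value $150,776.
Year 4: DB = ⌊$150,776 × 125%/8⌋ = $23,558; SL = ⌊$138,976/5⌋ = $27,795 → take SL $27,795. Book value $122,981.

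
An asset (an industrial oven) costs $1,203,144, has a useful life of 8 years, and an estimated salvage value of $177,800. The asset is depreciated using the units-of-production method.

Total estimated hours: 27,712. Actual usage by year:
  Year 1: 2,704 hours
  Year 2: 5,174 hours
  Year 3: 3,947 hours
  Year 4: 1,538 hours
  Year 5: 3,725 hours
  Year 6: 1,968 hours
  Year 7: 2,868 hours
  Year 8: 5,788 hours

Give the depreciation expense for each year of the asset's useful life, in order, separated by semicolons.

$100,048; $191,438; $146,039; $56,906; $137,825; $72,816; $106,116; $214,156

Depreciable base = $1,203,144 − $177,800 = $1,025,344.
Rate = $1,025,344 / 27,712 hours = $37 per hour.
Year 1: 2,704 × $37 = $100,048. Book value $1,103,096.
Year 2: 5,174 × $37 = $191,438. Book value $911,658.
Year 3: 3,947 × $37 = $146,039. Book value $765,619.
Year 4: 1,538 × $37 = $56,906. Book value $708,713.
Year 5: 3,725 × $37 = $137,825. Book value $570,888.
Year 6: 1,968 × $37 = $72,816. Book value $498,072.
Year 7: 2,868 × $37 = $106,116. Book value $391,956.
Year 8: 5,788 × $37 = $214,156. Book value $177,800.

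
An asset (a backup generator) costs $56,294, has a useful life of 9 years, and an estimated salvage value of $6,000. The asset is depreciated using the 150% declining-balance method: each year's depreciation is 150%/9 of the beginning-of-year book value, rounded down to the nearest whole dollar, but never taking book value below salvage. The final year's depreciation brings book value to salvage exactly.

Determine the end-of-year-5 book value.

Depreciable base = $56,294 − $6,000 = $50,294.
Year 1: ⌊$56,294 × 150%/9⌋ = $9,382. Book value $46,912.
Year 2: ⌊$46,912 × 150%/9⌋ = $7,818. Book value $39,094.
Year 3: ⌊$39,094 × 150%/9⌋ = $6,515. Book value $32,579.
Year 4: ⌊$32,579 × 150%/9⌋ = $5,429. Book value $27,150.
Year 5: ⌊$27,150 × 150%/9⌋ = $4,525. Book value $22,625.

$22,625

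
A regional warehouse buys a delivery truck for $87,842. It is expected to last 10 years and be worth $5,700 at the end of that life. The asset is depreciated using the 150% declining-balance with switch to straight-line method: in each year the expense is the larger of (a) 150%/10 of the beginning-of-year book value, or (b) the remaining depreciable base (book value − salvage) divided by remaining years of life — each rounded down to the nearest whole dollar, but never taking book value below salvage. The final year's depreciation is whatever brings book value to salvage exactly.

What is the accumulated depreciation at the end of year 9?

$75,486

Depreciable base = $87,842 − $5,700 = $82,142.
Year 1: DB = ⌊$87,842 × 150%/10⌋ = $13,176; SL = ⌊$82,142/10⌋ = $8,214 → take DB $13,176. Book value $74,666.
Year 2: DB = ⌊$74,666 × 150%/10⌋ = $11,199; SL = ⌊$68,966/9⌋ = $7,662 → take DB $11,199. Book value $63,467.
Year 3: DB = ⌊$63,467 × 150%/10⌋ = $9,520; SL = ⌊$57,767/8⌋ = $7,220 → take DB $9,520. Book value $53,947.
Year 4: DB = ⌊$53,947 × 150%/10⌋ = $8,092; SL = ⌊$48,247/7⌋ = $6,892 → take DB $8,092. Book value $45,855.
Year 5: DB = ⌊$45,855 × 150%/10⌋ = $6,878; SL = ⌊$40,155/6⌋ = $6,692 → take DB $6,878. Book value $38,977.
Year 6: DB = ⌊$38,977 × 150%/10⌋ = $5,846; SL = ⌊$33,277/5⌋ = $6,655 → take SL $6,655. Book value $32,322.
Year 7: DB = ⌊$32,322 × 150%/10⌋ = $4,848; SL = ⌊$26,622/4⌋ = $6,655 → take SL $6,655. Book value $25,667.
Year 8: DB = ⌊$25,667 × 150%/10⌋ = $3,850; SL = ⌊$19,967/3⌋ = $6,655 → take SL $6,655. Book value $19,012.
Year 9: DB = ⌊$19,012 × 150%/10⌋ = $2,851; SL = ⌊$13,312/2⌋ = $6,656 → take SL $6,656. Book value $12,356.
Accumulated through year 9 = $87,842 − $12,356 = $75,486.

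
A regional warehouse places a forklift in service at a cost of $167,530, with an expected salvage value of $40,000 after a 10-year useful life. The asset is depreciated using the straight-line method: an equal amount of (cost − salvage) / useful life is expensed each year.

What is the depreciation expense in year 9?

$12,753

Depreciable base = $167,530 − $40,000 = $127,530.
Annual expense = $127,530 / 10 = $12,753.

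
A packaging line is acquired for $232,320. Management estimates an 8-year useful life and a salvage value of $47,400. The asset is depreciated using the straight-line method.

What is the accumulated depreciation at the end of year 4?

$92,460

Depreciable base = $232,320 − $47,400 = $184,920.
Annual expense = $184,920 / 8 = $23,115.
End of year 1: book value $209,205.
End of year 2: book value $186,090.
End of year 3: book value $162,975.
End of year 4: book value $139,860.
Accumulated through year 4 = $232,320 − $139,860 = $92,460.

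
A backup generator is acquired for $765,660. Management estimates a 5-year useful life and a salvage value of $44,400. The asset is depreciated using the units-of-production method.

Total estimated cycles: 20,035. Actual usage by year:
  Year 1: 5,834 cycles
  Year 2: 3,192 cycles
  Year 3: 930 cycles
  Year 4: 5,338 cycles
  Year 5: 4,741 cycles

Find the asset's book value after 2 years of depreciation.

Depreciable base = $765,660 − $44,400 = $721,260.
Rate = $721,260 / 20,035 cycles = $36 per cycle.
Year 1: 5,834 × $36 = $210,024. Book value $555,636.
Year 2: 3,192 × $36 = $114,912. Book value $440,724.

$440,724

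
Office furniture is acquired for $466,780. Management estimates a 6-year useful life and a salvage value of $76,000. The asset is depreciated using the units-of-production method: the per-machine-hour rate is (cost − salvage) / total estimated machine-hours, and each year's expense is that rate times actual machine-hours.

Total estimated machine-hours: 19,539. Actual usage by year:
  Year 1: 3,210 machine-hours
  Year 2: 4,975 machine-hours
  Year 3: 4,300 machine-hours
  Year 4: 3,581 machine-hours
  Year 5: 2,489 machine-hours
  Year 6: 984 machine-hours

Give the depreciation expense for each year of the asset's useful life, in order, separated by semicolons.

$64,200; $99,500; $86,000; $71,620; $49,780; $19,680

Depreciable base = $466,780 − $76,000 = $390,780.
Rate = $390,780 / 19,539 machine-hours = $20 per machine-hour.
Year 1: 3,210 × $20 = $64,200. Book value $402,580.
Year 2: 4,975 × $20 = $99,500. Book value $303,080.
Year 3: 4,300 × $20 = $86,000. Book value $217,080.
Year 4: 3,581 × $20 = $71,620. Book value $145,460.
Year 5: 2,489 × $20 = $49,780. Book value $95,680.
Year 6: 984 × $20 = $19,680. Book value $76,000.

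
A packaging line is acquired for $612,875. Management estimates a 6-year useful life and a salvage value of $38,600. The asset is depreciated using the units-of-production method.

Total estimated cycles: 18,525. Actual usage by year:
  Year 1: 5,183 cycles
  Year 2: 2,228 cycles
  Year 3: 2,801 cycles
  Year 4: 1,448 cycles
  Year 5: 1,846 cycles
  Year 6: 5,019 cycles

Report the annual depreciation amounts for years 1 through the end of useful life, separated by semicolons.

$160,673; $69,068; $86,831; $44,888; $57,226; $155,589

Depreciable base = $612,875 − $38,600 = $574,275.
Rate = $574,275 / 18,525 cycles = $31 per cycle.
Year 1: 5,183 × $31 = $160,673. Book value $452,202.
Year 2: 2,228 × $31 = $69,068. Book value $383,134.
Year 3: 2,801 × $31 = $86,831. Book value $296,303.
Year 4: 1,448 × $31 = $44,888. Book value $251,415.
Year 5: 1,846 × $31 = $57,226. Book value $194,189.
Year 6: 5,019 × $31 = $155,589. Book value $38,600.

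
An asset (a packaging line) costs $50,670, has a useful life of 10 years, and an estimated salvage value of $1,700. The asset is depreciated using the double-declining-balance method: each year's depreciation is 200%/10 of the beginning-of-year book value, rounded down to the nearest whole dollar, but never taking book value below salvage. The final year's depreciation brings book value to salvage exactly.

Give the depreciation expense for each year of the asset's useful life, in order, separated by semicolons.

$10,134; $8,107; $6,485; $5,188; $4,151; $3,321; $2,656; $2,125; $1,700; $5,103

Depreciable base = $50,670 − $1,700 = $48,970.
Year 1: ⌊$50,670 × 200%/10⌋ = $10,134. Book value $40,536.
Year 2: ⌊$40,536 × 200%/10⌋ = $8,107. Book value $32,429.
Year 3: ⌊$32,429 × 200%/10⌋ = $6,485. Book value $25,944.
Year 4: ⌊$25,944 × 200%/10⌋ = $5,188. Book value $20,756.
Year 5: ⌊$20,756 × 200%/10⌋ = $4,151. Book value $16,605.
Year 6: ⌊$16,605 × 200%/10⌋ = $3,321. Book value $13,284.
Year 7: ⌊$13,284 × 200%/10⌋ = $2,656. Book value $10,628.
Year 8: ⌊$10,628 × 200%/10⌋ = $2,125. Book value $8,503.
Year 9: ⌊$8,503 × 200%/10⌋ = $1,700. Book value $6,803.
Year 10 (final): $6,803 − $1,700 = $5,103. Book value $1,700.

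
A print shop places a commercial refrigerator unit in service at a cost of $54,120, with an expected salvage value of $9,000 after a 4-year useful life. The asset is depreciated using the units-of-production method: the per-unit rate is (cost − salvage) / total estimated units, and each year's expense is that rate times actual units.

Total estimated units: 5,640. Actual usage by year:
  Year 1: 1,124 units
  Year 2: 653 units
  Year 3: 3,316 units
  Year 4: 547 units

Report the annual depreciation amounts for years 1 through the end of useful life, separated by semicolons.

Depreciable base = $54,120 − $9,000 = $45,120.
Rate = $45,120 / 5,640 units = $8 per unit.
Year 1: 1,124 × $8 = $8,992. Book value $45,128.
Year 2: 653 × $8 = $5,224. Book value $39,904.
Year 3: 3,316 × $8 = $26,528. Book value $13,376.
Year 4: 547 × $8 = $4,376. Book value $9,000.

$8,992; $5,224; $26,528; $4,376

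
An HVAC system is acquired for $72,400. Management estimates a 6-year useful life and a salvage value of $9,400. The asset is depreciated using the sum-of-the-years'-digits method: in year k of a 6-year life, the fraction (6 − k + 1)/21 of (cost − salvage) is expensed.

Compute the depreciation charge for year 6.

Depreciable base = $72,400 − $9,400 = $63,000.
Sum of the years' digits = 6+5+4+3+2+1 = 21.
Year 1: $63,000 × 6/21 = $18,000. Book value $54,400.
Year 2: $63,000 × 5/21 = $15,000. Book value $39,400.
Year 3: $63,000 × 4/21 = $12,000. Book value $27,400.
Year 4: $63,000 × 3/21 = $9,000. Book value $18,400.
Year 5: $63,000 × 2/21 = $6,000. Book value $12,400.
Year 6: $63,000 × 1/21 = $3,000. Book value $9,400.

$3,000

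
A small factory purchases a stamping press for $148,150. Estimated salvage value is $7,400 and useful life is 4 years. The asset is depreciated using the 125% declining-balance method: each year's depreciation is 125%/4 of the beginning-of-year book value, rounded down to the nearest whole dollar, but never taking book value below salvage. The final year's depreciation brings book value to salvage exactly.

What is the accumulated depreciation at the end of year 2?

$78,125

Depreciable base = $148,150 − $7,400 = $140,750.
Year 1: ⌊$148,150 × 125%/4⌋ = $46,296. Book value $101,854.
Year 2: ⌊$101,854 × 125%/4⌋ = $31,829. Book value $70,025.
Accumulated through year 2 = $148,150 − $70,025 = $78,125.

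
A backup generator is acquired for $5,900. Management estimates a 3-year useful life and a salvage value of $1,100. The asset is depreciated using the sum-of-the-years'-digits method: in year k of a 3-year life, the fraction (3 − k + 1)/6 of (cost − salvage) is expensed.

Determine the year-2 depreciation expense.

Depreciable base = $5,900 − $1,100 = $4,800.
Sum of the years' digits = 3+2+1 = 6.
Year 1: $4,800 × 3/6 = $2,400. Book value $3,500.
Year 2: $4,800 × 2/6 = $1,600. Book value $1,900.

$1,600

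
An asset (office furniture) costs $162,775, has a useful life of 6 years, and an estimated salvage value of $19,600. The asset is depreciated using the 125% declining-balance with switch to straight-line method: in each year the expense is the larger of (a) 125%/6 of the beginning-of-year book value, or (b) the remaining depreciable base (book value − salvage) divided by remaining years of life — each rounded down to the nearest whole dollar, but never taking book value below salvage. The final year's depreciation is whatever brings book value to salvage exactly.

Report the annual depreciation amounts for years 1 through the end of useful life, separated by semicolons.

$33,911; $26,846; $21,253; $20,388; $20,388; $20,389

Depreciable base = $162,775 − $19,600 = $143,175.
Year 1: DB = ⌊$162,775 × 125%/6⌋ = $33,911; SL = ⌊$143,175/6⌋ = $23,862 → take DB $33,911. Book value $128,864.
Year 2: DB = ⌊$128,864 × 125%/6⌋ = $26,846; SL = ⌊$109,264/5⌋ = $21,852 → take DB $26,846. Book value $102,018.
Year 3: DB = ⌊$102,018 × 125%/6⌋ = $21,253; SL = ⌊$82,418/4⌋ = $20,604 → take DB $21,253. Book value $80,765.
Year 4: DB = ⌊$80,765 × 125%/6⌋ = $16,826; SL = ⌊$61,165/3⌋ = $20,388 → take SL $20,388. Book value $60,377.
Year 5: DB = ⌊$60,377 × 125%/6⌋ = $12,578; SL = ⌊$40,777/2⌋ = $20,388 → take SL $20,388. Book value $39,989.
Year 6 (final): $39,989 − $19,600 = $20,389. Book value $19,600.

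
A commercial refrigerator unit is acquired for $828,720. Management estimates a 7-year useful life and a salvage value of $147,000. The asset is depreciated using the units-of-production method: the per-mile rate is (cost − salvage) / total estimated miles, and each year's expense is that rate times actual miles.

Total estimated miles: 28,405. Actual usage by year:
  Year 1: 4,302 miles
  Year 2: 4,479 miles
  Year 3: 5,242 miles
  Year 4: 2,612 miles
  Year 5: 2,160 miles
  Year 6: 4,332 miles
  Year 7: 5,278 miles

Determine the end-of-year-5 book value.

Depreciable base = $828,720 − $147,000 = $681,720.
Rate = $681,720 / 28,405 miles = $24 per mile.
Year 1: 4,302 × $24 = $103,248. Book value $725,472.
Year 2: 4,479 × $24 = $107,496. Book value $617,976.
Year 3: 5,242 × $24 = $125,808. Book value $492,168.
Year 4: 2,612 × $24 = $62,688. Book value $429,480.
Year 5: 2,160 × $24 = $51,840. Book value $377,640.

$377,640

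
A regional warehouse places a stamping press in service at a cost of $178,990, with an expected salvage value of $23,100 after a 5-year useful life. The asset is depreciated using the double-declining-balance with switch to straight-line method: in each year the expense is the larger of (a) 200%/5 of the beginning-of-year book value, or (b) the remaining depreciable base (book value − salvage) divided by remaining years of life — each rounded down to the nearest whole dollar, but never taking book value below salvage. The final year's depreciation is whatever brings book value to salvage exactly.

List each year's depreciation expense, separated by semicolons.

Depreciable base = $178,990 − $23,100 = $155,890.
Year 1: DB = ⌊$178,990 × 200%/5⌋ = $71,596; SL = ⌊$155,890/5⌋ = $31,178 → take DB $71,596. Book value $107,394.
Year 2: DB = ⌊$107,394 × 200%/5⌋ = $42,957; SL = ⌊$84,294/4⌋ = $21,073 → take DB $42,957. Book value $64,437.
Year 3: DB = ⌊$64,437 × 200%/5⌋ = $25,774; SL = ⌊$41,337/3⌋ = $13,779 → take DB $25,774. Book value $38,663.
Year 4: DB = ⌊$38,663 × 200%/5⌋ = $15,465; SL = ⌊$15,563/2⌋ = $7,781 → take DB $15,465. Book value $23,198.
Year 5 (final): $23,198 − $23,100 = $98. Book value $23,100.

$71,596; $42,957; $25,774; $15,465; $98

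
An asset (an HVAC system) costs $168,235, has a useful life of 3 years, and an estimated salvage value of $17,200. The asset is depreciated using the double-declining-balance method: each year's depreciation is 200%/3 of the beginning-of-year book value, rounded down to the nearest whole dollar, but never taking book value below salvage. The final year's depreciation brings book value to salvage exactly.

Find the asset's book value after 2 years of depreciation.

Depreciable base = $168,235 − $17,200 = $151,035.
Year 1: ⌊$168,235 × 200%/3⌋ = $112,156. Book value $56,079.
Year 2: ⌊$56,079 × 200%/3⌋ = $37,386. Book value $18,693.

$18,693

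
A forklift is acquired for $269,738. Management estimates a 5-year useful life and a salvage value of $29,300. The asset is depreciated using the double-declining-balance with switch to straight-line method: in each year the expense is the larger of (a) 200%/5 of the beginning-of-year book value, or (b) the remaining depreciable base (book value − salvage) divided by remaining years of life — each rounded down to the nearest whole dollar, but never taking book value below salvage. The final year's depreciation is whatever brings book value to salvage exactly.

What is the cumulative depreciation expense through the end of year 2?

Depreciable base = $269,738 − $29,300 = $240,438.
Year 1: DB = ⌊$269,738 × 200%/5⌋ = $107,895; SL = ⌊$240,438/5⌋ = $48,087 → take DB $107,895. Book value $161,843.
Year 2: DB = ⌊$161,843 × 200%/5⌋ = $64,737; SL = ⌊$132,543/4⌋ = $33,135 → take DB $64,737. Book value $97,106.
Accumulated through year 2 = $269,738 − $97,106 = $172,632.

$172,632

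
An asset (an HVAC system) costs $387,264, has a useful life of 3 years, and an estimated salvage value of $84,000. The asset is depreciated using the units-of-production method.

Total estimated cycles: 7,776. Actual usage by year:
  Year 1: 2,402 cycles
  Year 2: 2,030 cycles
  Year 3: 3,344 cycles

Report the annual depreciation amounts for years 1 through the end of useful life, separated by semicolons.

Depreciable base = $387,264 − $84,000 = $303,264.
Rate = $303,264 / 7,776 cycles = $39 per cycle.
Year 1: 2,402 × $39 = $93,678. Book value $293,586.
Year 2: 2,030 × $39 = $79,170. Book value $214,416.
Year 3: 3,344 × $39 = $130,416. Book value $84,000.

$93,678; $79,170; $130,416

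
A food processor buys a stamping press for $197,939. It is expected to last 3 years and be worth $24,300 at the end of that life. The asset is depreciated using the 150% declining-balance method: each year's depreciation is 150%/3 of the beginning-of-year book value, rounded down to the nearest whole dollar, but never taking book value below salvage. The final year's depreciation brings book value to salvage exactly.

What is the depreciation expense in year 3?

$25,185

Depreciable base = $197,939 − $24,300 = $173,639.
Year 1: ⌊$197,939 × 150%/3⌋ = $98,969. Book value $98,970.
Year 2: ⌊$98,970 × 150%/3⌋ = $49,485. Book value $49,485.
Year 3 (final): $49,485 − $24,300 = $25,185. Book value $24,300.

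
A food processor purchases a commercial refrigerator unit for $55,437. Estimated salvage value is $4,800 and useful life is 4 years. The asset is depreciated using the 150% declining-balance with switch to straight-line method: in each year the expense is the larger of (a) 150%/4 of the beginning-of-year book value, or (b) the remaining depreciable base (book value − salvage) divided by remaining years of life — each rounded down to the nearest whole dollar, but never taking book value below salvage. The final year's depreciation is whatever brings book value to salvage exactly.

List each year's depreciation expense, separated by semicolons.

Depreciable base = $55,437 − $4,800 = $50,637.
Year 1: DB = ⌊$55,437 × 150%/4⌋ = $20,788; SL = ⌊$50,637/4⌋ = $12,659 → take DB $20,788. Book value $34,649.
Year 2: DB = ⌊$34,649 × 150%/4⌋ = $12,993; SL = ⌊$29,849/3⌋ = $9,949 → take DB $12,993. Book value $21,656.
Year 3: DB = ⌊$21,656 × 150%/4⌋ = $8,121; SL = ⌊$16,856/2⌋ = $8,428 → take SL $8,428. Book value $13,228.
Year 4 (final): $13,228 − $4,800 = $8,428. Book value $4,800.

$20,788; $12,993; $8,428; $8,428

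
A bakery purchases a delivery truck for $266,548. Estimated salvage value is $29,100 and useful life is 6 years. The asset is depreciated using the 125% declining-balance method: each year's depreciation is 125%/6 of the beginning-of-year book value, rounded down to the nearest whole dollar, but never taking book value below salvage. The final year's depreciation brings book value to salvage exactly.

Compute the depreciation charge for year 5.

$21,812

Depreciable base = $266,548 − $29,100 = $237,448.
Year 1: ⌊$266,548 × 125%/6⌋ = $55,530. Book value $211,018.
Year 2: ⌊$211,018 × 125%/6⌋ = $43,962. Book value $167,056.
Year 3: ⌊$167,056 × 125%/6⌋ = $34,803. Book value $132,253.
Year 4: ⌊$132,253 × 125%/6⌋ = $27,552. Book value $104,701.
Year 5: ⌊$104,701 × 125%/6⌋ = $21,812. Book value $82,889.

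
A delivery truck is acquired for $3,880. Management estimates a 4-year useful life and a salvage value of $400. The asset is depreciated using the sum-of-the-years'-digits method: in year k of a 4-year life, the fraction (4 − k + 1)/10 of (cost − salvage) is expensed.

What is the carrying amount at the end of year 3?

$748

Depreciable base = $3,880 − $400 = $3,480.
Sum of the years' digits = 4+3+2+1 = 10.
Year 1: $3,480 × 4/10 = $1,392. Book value $2,488.
Year 2: $3,480 × 3/10 = $1,044. Book value $1,444.
Year 3: $3,480 × 2/10 = $696. Book value $748.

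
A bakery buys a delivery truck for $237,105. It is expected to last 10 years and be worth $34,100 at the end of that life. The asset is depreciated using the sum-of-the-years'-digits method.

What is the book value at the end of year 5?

$89,465

Depreciable base = $237,105 − $34,100 = $203,005.
Sum of the years' digits = 10+9+8+7+6+5+4+3+2+1 = 55.
Year 1: $203,005 × 10/55 = $36,910. Book value $200,195.
Year 2: $203,005 × 9/55 = $33,219. Book value $166,976.
Year 3: $203,005 × 8/55 = $29,528. Book value $137,448.
Year 4: $203,005 × 7/55 = $25,837. Book value $111,611.
Year 5: $203,005 × 6/55 = $22,146. Book value $89,465.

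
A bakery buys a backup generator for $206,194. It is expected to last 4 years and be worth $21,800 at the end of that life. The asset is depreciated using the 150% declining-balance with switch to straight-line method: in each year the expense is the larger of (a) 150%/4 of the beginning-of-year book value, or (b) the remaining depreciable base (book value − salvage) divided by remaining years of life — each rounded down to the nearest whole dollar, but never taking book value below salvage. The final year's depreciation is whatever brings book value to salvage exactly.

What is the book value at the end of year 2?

Depreciable base = $206,194 − $21,800 = $184,394.
Year 1: DB = ⌊$206,194 × 150%/4⌋ = $77,322; SL = ⌊$184,394/4⌋ = $46,098 → take DB $77,322. Book value $128,872.
Year 2: DB = ⌊$128,872 × 150%/4⌋ = $48,327; SL = ⌊$107,072/3⌋ = $35,690 → take DB $48,327. Book value $80,545.

$80,545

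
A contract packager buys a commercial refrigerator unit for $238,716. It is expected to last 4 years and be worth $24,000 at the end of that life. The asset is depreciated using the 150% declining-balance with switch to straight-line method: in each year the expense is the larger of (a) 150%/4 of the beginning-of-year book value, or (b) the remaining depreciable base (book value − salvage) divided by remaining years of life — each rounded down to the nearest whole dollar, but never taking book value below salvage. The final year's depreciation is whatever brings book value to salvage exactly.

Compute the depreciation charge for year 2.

Depreciable base = $238,716 − $24,000 = $214,716.
Year 1: DB = ⌊$238,716 × 150%/4⌋ = $89,518; SL = ⌊$214,716/4⌋ = $53,679 → take DB $89,518. Book value $149,198.
Year 2: DB = ⌊$149,198 × 150%/4⌋ = $55,949; SL = ⌊$125,198/3⌋ = $41,732 → take DB $55,949. Book value $93,249.

$55,949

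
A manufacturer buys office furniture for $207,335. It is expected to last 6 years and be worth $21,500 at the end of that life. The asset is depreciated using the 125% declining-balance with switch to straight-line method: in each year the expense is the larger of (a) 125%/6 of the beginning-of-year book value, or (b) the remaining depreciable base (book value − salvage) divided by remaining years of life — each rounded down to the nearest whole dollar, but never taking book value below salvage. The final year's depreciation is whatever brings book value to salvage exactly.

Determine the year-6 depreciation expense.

Depreciable base = $207,335 − $21,500 = $185,835.
Year 1: DB = ⌊$207,335 × 125%/6⌋ = $43,194; SL = ⌊$185,835/6⌋ = $30,972 → take DB $43,194. Book value $164,141.
Year 2: DB = ⌊$164,141 × 125%/6⌋ = $34,196; SL = ⌊$142,641/5⌋ = $28,528 → take DB $34,196. Book value $129,945.
Year 3: DB = ⌊$129,945 × 125%/6⌋ = $27,071; SL = ⌊$108,445/4⌋ = $27,111 → take SL $27,111. Book value $102,834.
Year 4: DB = ⌊$102,834 × 125%/6⌋ = $21,423; SL = ⌊$81,334/3⌋ = $27,111 → take SL $27,111. Book value $75,723.
Year 5: DB = ⌊$75,723 × 125%/6⌋ = $15,775; SL = ⌊$54,223/2⌋ = $27,111 → take SL $27,111. Book value $48,612.
Year 6 (final): $48,612 − $21,500 = $27,112. Book value $21,500.

$27,112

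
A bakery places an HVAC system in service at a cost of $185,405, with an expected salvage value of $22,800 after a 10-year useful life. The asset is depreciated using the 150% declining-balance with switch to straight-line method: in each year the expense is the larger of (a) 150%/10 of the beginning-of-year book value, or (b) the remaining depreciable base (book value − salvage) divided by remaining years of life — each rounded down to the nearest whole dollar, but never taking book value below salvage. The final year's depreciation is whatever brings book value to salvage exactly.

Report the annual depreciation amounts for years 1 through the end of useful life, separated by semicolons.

$27,810; $23,639; $20,093; $17,079; $14,517; $12,340; $11,781; $11,782; $11,782; $11,782

Depreciable base = $185,405 − $22,800 = $162,605.
Year 1: DB = ⌊$185,405 × 150%/10⌋ = $27,810; SL = ⌊$162,605/10⌋ = $16,260 → take DB $27,810. Book value $157,595.
Year 2: DB = ⌊$157,595 × 150%/10⌋ = $23,639; SL = ⌊$134,795/9⌋ = $14,977 → take DB $23,639. Book value $133,956.
Year 3: DB = ⌊$133,956 × 150%/10⌋ = $20,093; SL = ⌊$111,156/8⌋ = $13,894 → take DB $20,093. Book value $113,863.
Year 4: DB = ⌊$113,863 × 150%/10⌋ = $17,079; SL = ⌊$91,063/7⌋ = $13,009 → take DB $17,079. Book value $96,784.
Year 5: DB = ⌊$96,784 × 150%/10⌋ = $14,517; SL = ⌊$73,984/6⌋ = $12,330 → take DB $14,517. Book value $82,267.
Year 6: DB = ⌊$82,267 × 150%/10⌋ = $12,340; SL = ⌊$59,467/5⌋ = $11,893 → take DB $12,340. Book value $69,927.
Year 7: DB = ⌊$69,927 × 150%/10⌋ = $10,489; SL = ⌊$47,127/4⌋ = $11,781 → take SL $11,781. Book value $58,146.
Year 8: DB = ⌊$58,146 × 150%/10⌋ = $8,721; SL = ⌊$35,346/3⌋ = $11,782 → take SL $11,782. Book value $46,364.
Year 9: DB = ⌊$46,364 × 150%/10⌋ = $6,954; SL = ⌊$23,564/2⌋ = $11,782 → take SL $11,782. Book value $34,582.
Year 10 (final): $34,582 − $22,800 = $11,782. Book value $22,800.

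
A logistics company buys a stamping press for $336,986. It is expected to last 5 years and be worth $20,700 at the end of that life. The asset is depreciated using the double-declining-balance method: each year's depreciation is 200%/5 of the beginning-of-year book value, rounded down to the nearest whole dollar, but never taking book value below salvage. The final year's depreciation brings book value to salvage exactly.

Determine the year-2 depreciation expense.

$80,876

Depreciable base = $336,986 − $20,700 = $316,286.
Year 1: ⌊$336,986 × 200%/5⌋ = $134,794. Book value $202,192.
Year 2: ⌊$202,192 × 200%/5⌋ = $80,876. Book value $121,316.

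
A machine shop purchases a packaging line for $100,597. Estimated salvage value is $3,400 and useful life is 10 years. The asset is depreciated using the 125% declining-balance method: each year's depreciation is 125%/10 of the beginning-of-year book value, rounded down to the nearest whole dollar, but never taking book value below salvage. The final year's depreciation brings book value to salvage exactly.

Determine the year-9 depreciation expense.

Depreciable base = $100,597 − $3,400 = $97,197.
Year 1: ⌊$100,597 × 125%/10⌋ = $12,574. Book value $88,023.
Year 2: ⌊$88,023 × 125%/10⌋ = $11,002. Book value $77,021.
Year 3: ⌊$77,021 × 125%/10⌋ = $9,627. Book value $67,394.
Year 4: ⌊$67,394 × 125%/10⌋ = $8,424. Book value $58,970.
Year 5: ⌊$58,970 × 125%/10⌋ = $7,371. Book value $51,599.
Year 6: ⌊$51,599 × 125%/10⌋ = $6,449. Book value $45,150.
Year 7: ⌊$45,150 × 125%/10⌋ = $5,643. Book value $39,507.
Year 8: ⌊$39,507 × 125%/10⌋ = $4,938. Book value $34,569.
Year 9: ⌊$34,569 × 125%/10⌋ = $4,321. Book value $30,248.

$4,321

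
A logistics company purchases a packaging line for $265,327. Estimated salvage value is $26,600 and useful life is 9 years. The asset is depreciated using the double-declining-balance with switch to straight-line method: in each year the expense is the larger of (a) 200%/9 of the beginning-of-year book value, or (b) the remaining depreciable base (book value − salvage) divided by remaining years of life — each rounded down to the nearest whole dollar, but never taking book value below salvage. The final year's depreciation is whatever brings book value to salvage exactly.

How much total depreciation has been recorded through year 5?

Depreciable base = $265,327 − $26,600 = $238,727.
Year 1: DB = ⌊$265,327 × 200%/9⌋ = $58,961; SL = ⌊$238,727/9⌋ = $26,525 → take DB $58,961. Book value $206,366.
Year 2: DB = ⌊$206,366 × 200%/9⌋ = $45,859; SL = ⌊$179,766/8⌋ = $22,470 → take DB $45,859. Book value $160,507.
Year 3: DB = ⌊$160,507 × 200%/9⌋ = $35,668; SL = ⌊$133,907/7⌋ = $19,129 → take DB $35,668. Book value $124,839.
Year 4: DB = ⌊$124,839 × 200%/9⌋ = $27,742; SL = ⌊$98,239/6⌋ = $16,373 → take DB $27,742. Book value $97,097.
Year 5: DB = ⌊$97,097 × 200%/9⌋ = $21,577; SL = ⌊$70,497/5⌋ = $14,099 → take DB $21,577. Book value $75,520.
Accumulated through year 5 = $265,327 − $75,520 = $189,807.

$189,807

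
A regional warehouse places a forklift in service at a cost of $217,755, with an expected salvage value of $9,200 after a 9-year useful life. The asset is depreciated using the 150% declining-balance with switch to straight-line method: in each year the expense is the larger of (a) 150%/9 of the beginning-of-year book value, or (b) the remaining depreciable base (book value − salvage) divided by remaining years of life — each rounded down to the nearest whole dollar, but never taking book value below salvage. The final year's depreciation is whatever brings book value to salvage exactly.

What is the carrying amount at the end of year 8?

$28,363

Depreciable base = $217,755 − $9,200 = $208,555.
Year 1: DB = ⌊$217,755 × 150%/9⌋ = $36,292; SL = ⌊$208,555/9⌋ = $23,172 → take DB $36,292. Book value $181,463.
Year 2: DB = ⌊$181,463 × 150%/9⌋ = $30,243; SL = ⌊$172,263/8⌋ = $21,532 → take DB $30,243. Book value $151,220.
Year 3: DB = ⌊$151,220 × 150%/9⌋ = $25,203; SL = ⌊$142,020/7⌋ = $20,288 → take DB $25,203. Book value $126,017.
Year 4: DB = ⌊$126,017 × 150%/9⌋ = $21,002; SL = ⌊$116,817/6⌋ = $19,469 → take DB $21,002. Book value $105,015.
Year 5: DB = ⌊$105,015 × 150%/9⌋ = $17,502; SL = ⌊$95,815/5⌋ = $19,163 → take SL $19,163. Book value $85,852.
Year 6: DB = ⌊$85,852 × 150%/9⌋ = $14,308; SL = ⌊$76,652/4⌋ = $19,163 → take SL $19,163. Book value $66,689.
Year 7: DB = ⌊$66,689 × 150%/9⌋ = $11,114; SL = ⌊$57,489/3⌋ = $19,163 → take SL $19,163. Book value $47,526.
Year 8: DB = ⌊$47,526 × 150%/9⌋ = $7,921; SL = ⌊$38,326/2⌋ = $19,163 → take SL $19,163. Book value $28,363.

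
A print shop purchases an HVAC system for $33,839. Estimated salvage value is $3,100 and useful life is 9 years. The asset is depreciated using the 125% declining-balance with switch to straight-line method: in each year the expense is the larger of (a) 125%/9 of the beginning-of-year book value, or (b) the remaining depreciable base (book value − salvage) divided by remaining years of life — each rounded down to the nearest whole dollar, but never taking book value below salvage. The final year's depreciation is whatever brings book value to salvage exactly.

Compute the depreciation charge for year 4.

Depreciable base = $33,839 − $3,100 = $30,739.
Year 1: DB = ⌊$33,839 × 125%/9⌋ = $4,699; SL = ⌊$30,739/9⌋ = $3,415 → take DB $4,699. Book value $29,140.
Year 2: DB = ⌊$29,140 × 125%/9⌋ = $4,047; SL = ⌊$26,040/8⌋ = $3,255 → take DB $4,047. Book value $25,093.
Year 3: DB = ⌊$25,093 × 125%/9⌋ = $3,485; SL = ⌊$21,993/7⌋ = $3,141 → take DB $3,485. Book value $21,608.
Year 4: DB = ⌊$21,608 × 125%/9⌋ = $3,001; SL = ⌊$18,508/6⌋ = $3,084 → take SL $3,084. Book value $18,524.

$3,084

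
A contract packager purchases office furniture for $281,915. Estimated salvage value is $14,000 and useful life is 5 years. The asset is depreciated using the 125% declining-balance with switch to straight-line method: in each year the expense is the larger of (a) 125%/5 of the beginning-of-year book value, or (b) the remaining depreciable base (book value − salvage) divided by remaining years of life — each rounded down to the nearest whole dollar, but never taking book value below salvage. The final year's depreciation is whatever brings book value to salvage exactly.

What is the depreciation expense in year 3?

Depreciable base = $281,915 − $14,000 = $267,915.
Year 1: DB = ⌊$281,915 × 125%/5⌋ = $70,478; SL = ⌊$267,915/5⌋ = $53,583 → take DB $70,478. Book value $211,437.
Year 2: DB = ⌊$211,437 × 125%/5⌋ = $52,859; SL = ⌊$197,437/4⌋ = $49,359 → take DB $52,859. Book value $158,578.
Year 3: DB = ⌊$158,578 × 125%/5⌋ = $39,644; SL = ⌊$144,578/3⌋ = $48,192 → take SL $48,192. Book value $110,386.

$48,192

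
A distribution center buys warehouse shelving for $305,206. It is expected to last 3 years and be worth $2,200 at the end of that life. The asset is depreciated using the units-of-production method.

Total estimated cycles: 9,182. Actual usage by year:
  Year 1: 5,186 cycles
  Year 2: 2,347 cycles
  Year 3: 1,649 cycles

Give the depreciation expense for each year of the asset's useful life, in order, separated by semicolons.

Depreciable base = $305,206 − $2,200 = $303,006.
Rate = $303,006 / 9,182 cycles = $33 per cycle.
Year 1: 5,186 × $33 = $171,138. Book value $134,068.
Year 2: 2,347 × $33 = $77,451. Book value $56,617.
Year 3: 1,649 × $33 = $54,417. Book value $2,200.

$171,138; $77,451; $54,417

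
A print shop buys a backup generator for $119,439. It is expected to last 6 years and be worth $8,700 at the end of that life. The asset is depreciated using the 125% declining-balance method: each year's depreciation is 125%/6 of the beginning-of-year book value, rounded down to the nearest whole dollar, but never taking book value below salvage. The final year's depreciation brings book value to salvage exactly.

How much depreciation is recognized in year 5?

Depreciable base = $119,439 − $8,700 = $110,739.
Year 1: ⌊$119,439 × 125%/6⌋ = $24,883. Book value $94,556.
Year 2: ⌊$94,556 × 125%/6⌋ = $19,699. Book value $74,857.
Year 3: ⌊$74,857 × 125%/6⌋ = $15,595. Book value $59,262.
Year 4: ⌊$59,262 × 125%/6⌋ = $12,346. Book value $46,916.
Year 5: ⌊$46,916 × 125%/6⌋ = $9,774. Book value $37,142.

$9,774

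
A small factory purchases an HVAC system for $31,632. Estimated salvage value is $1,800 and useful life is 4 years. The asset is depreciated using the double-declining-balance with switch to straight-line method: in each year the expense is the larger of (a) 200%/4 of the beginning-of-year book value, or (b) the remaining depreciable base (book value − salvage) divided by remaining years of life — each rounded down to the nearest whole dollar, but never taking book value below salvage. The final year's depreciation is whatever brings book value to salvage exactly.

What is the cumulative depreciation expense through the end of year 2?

$23,724

Depreciable base = $31,632 − $1,800 = $29,832.
Year 1: DB = ⌊$31,632 × 200%/4⌋ = $15,816; SL = ⌊$29,832/4⌋ = $7,458 → take DB $15,816. Book value $15,816.
Year 2: DB = ⌊$15,816 × 200%/4⌋ = $7,908; SL = ⌊$14,016/3⌋ = $4,672 → take DB $7,908. Book value $7,908.
Accumulated through year 2 = $31,632 − $7,908 = $23,724.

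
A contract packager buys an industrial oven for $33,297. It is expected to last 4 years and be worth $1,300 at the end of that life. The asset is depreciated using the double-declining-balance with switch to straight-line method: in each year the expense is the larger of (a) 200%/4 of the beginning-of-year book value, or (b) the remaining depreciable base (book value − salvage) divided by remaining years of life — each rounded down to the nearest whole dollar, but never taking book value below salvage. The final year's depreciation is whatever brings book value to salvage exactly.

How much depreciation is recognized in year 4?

Depreciable base = $33,297 − $1,300 = $31,997.
Year 1: DB = ⌊$33,297 × 200%/4⌋ = $16,648; SL = ⌊$31,997/4⌋ = $7,999 → take DB $16,648. Book value $16,649.
Year 2: DB = ⌊$16,649 × 200%/4⌋ = $8,324; SL = ⌊$15,349/3⌋ = $5,116 → take DB $8,324. Book value $8,325.
Year 3: DB = ⌊$8,325 × 200%/4⌋ = $4,162; SL = ⌊$7,025/2⌋ = $3,512 → take DB $4,162. Book value $4,163.
Year 4 (final): $4,163 − $1,300 = $2,863. Book value $1,300.

$2,863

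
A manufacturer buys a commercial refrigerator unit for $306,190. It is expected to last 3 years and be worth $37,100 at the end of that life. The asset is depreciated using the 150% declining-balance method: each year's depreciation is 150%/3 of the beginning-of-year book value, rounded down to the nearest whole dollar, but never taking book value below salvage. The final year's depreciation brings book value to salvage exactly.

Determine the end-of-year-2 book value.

Depreciable base = $306,190 − $37,100 = $269,090.
Year 1: ⌊$306,190 × 150%/3⌋ = $153,095. Book value $153,095.
Year 2: ⌊$153,095 × 150%/3⌋ = $76,547. Book value $76,548.

$76,548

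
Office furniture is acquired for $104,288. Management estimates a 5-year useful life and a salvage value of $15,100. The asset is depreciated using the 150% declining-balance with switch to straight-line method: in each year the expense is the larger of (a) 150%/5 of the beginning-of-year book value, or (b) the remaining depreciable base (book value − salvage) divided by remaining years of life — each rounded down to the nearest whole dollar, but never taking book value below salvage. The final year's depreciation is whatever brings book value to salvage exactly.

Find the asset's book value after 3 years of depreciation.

$35,772

Depreciable base = $104,288 − $15,100 = $89,188.
Year 1: DB = ⌊$104,288 × 150%/5⌋ = $31,286; SL = ⌊$89,188/5⌋ = $17,837 → take DB $31,286. Book value $73,002.
Year 2: DB = ⌊$73,002 × 150%/5⌋ = $21,900; SL = ⌊$57,902/4⌋ = $14,475 → take DB $21,900. Book value $51,102.
Year 3: DB = ⌊$51,102 × 150%/5⌋ = $15,330; SL = ⌊$36,002/3⌋ = $12,000 → take DB $15,330. Book value $35,772.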